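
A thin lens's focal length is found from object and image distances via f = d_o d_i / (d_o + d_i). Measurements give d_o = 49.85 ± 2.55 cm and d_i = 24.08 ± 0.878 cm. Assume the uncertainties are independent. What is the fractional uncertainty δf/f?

0.0297

∂f/∂d_o = (d_i/(d_o+d_i))² = 0.106;  ∂f/∂d_i = (d_o/(d_o+d_i))² = 0.455
δf = √((∂f/∂d_o · δd_o)² + (∂f/∂d_i · δd_i)²) = √(0.0732 + 0.159) = 0.482 cm
f = 16.24 cm, so δf/f = 0.482/16.24 = 0.0297.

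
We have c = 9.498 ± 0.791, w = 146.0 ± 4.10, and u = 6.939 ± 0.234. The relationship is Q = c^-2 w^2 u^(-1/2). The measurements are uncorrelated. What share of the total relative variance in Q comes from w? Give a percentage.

(δQ/Q)² = (-2·δc/c)² + (2·δw/w)² + (−½·δu/u)²
  c term: (-2×0.0833)² = 0.0277
  w term: (2×0.0281)² = 0.00315
  u term: (-0.5×0.0337)² = 0.000284
Total = 0.0312. Share from w = 0.00315/0.0312 = 0.101.

10.1%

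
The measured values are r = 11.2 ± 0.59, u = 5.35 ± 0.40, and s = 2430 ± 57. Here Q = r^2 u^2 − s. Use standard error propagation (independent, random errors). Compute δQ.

Let p = r^2·u^2 = 3590. δp/p = √((2·δr/r)² + (2·δu/u)²) = √(0.0111 + 0.0224) = 0.183, so δp = 657.
Q = p − s: δQ = √(δp² + δs²) = √(4.31e+05 + 3250) = 659

659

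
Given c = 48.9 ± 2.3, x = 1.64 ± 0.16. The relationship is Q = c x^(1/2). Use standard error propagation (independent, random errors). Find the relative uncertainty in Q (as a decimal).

For a monomial Q ∝ c, x^(1/2), fractional errors add in quadrature:
  (1·δc/c)² = (1×0.0470)² = 0.00221;  (½·δx/x)² = (0.5×0.0976)² = 0.00238
δQ/Q = √(0.00459) = 0.0678

0.0678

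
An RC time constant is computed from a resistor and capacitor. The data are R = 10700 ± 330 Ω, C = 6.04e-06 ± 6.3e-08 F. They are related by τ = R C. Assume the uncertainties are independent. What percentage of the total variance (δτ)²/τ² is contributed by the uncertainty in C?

10.3%

(δτ/τ)² = (1·δR/R)² + (1·δC/C)²
  R term: (1×0.0308)² = 0.000951
  C term: (1×0.0104)² = 0.000109
Total = 0.00106. Share from C = 0.000109/0.00106 = 0.103.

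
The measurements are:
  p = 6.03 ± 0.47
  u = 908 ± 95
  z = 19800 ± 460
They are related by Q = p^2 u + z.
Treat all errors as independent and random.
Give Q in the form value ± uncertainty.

52800 ± 6220

Let w = p^2·u = 33000. δw/w = √((2·δp/p)² + (1·δu/u)²) = √(0.0243 + 0.0109) = 0.188, so δw = 6200.
Q = w + z: δQ = √(δw² + δz²) = √(3.84e+07 + 2.12e+05) = 6220
Q = 52800.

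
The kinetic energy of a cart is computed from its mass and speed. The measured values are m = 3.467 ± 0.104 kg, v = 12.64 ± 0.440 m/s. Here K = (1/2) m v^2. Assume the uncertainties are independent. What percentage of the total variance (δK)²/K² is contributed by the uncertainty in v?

84.3%

(δK/K)² = (1·δm/m)² + (2·δv/v)²
  m term: (1×0.0300)² = 0.000900
  v term: (2×0.0348)² = 0.00485
Total = 0.00575. Share from v = 0.00485/0.00575 = 0.843.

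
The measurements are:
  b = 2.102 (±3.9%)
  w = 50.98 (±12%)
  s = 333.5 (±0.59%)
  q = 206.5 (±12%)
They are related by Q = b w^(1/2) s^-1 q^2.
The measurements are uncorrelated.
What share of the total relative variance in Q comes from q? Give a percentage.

(δQ/Q)² = (1·δb/b)² + (½·δw/w)² + (-1·δs/s)² + (2·δq/q)²
  b term: (1×0.0390)² = 0.00152
  w term: (0.5×0.120)² = 0.00360
  s term: (-1×0.00590)² = 3.48e-05
  q term: (2×0.120)² = 0.0576
Total = 0.0628. Share from q = 0.0576/0.0628 = 0.918.

91.8%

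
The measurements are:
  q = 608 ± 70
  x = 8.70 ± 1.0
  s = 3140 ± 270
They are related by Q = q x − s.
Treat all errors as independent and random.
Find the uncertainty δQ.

902

Let p = q·x = 5290. δp/p = √((1·δq/q)² + (1·δx/x)²) = √(0.0133 + 0.0132) = 0.163, so δp = 861.
Q = p − s: δQ = √(δp² + δs²) = √(7.41e+05 + 72900) = 902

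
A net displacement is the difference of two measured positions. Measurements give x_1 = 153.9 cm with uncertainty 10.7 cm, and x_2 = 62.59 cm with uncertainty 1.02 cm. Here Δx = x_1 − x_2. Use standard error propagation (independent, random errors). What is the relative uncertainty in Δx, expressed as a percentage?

Each term contributes (cᵢ δxᵢ)² to (δΔx)²:
  (δx_1)² = 114;  (δx_2)² = 1.04
δΔx = √(116) = 10.7 cm
Δx = 91.31 cm, so δΔx/Δx = 10.7/91.31 = 0.118.

11.8%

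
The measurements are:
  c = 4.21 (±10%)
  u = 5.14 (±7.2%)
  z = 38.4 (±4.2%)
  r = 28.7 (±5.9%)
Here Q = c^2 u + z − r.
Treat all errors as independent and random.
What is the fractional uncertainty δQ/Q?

0.194

Let p = c^2·u = 91.1. δp/p = √((2·δc/c)² + (1·δu/u)²) = √(0.0400 + 0.00518) = 0.213, so δp = 19.4.
Q = p + z − r: δQ = √(δp² + δz² + δr²) = √(375 + 2.60 + 2.87) = 19.5
Q = 101, so δQ/Q = 19.5/101 = 0.194.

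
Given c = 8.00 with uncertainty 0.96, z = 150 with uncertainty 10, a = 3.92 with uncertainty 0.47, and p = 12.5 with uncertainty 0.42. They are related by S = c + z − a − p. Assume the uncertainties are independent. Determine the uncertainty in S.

10.1

S is a linear combination, so absolute uncertainties add in quadrature:
  (δc)² = 0.922;  (δz)² = 100;  (δa)² = 0.221;  (δp)² = 0.176
δS = √(101) = 10.1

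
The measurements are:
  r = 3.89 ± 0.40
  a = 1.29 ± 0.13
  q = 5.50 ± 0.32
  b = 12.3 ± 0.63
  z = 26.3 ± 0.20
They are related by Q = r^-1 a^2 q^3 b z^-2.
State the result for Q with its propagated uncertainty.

1.27 ± 0.368

Since Q is a product/quotient, work with relative uncertainties:
  (-1·δr/r)² = (-1×0.103)² = 0.0106;  (2·δa/a)² = (2×0.101)² = 0.0406;  (3·δq/q)² = (3×0.0582)² = 0.0305;  (1·δb/b)² = (1×0.0512)² = 0.00262;  (-2·δz/z)² = (-2×0.00760)² = 0.000231
δQ/Q = √(0.0845) = 0.291
Q = 1.27, so δQ = 0.291 × 1.27 = 0.368.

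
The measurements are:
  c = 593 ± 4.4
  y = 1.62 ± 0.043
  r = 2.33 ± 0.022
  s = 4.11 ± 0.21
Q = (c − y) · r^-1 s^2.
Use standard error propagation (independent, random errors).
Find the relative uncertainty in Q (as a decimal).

Let u = c − y = 591. δu = √(δc² + δy²) = √(19.4 + 0.00185) = 4.40, so δu/u = 0.00744.
Q is then a monomial in u, r, s:
δQ/Q = √((δu/u)² + (-1·δr/r)² + (2·δs/s)²) = √(5.54e-05 + 8.92e-05 + 0.0104) = 0.103

0.103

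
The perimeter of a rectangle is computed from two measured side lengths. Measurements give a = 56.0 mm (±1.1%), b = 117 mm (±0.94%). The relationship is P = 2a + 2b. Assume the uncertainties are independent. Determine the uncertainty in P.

2.52 mm

Each term contributes (cᵢ δxᵢ)² to (δP)²:
  (2·δa)² = 1.52;  (2·δb)² = 4.84
δP = √(6.36) = 2.52 mm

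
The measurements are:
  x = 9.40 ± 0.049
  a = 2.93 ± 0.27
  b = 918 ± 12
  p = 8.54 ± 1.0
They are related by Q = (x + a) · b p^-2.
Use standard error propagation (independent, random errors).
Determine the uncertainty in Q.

Let u = x + a = 12.3. δu = √(δx² + δa²) = √(0.00240 + 0.0729) = 0.274, so δu/u = 0.0223.
Q is then a monomial in u, b, p:
δQ/Q = √((δu/u)² + (1·δb/b)² + (-2·δp/p)²) = √(0.000495 + 0.000171 + 0.0548) = 0.236
Q = 155, so δQ = 0.236 × 155 = 36.6.

36.6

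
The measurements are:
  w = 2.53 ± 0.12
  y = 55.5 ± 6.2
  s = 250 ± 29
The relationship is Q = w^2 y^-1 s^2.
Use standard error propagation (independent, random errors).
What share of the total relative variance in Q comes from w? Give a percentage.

12.0%

(δQ/Q)² = (2·δw/w)² + (-1·δy/y)² + (2·δs/s)²
  w term: (2×0.0474)² = 0.00900
  y term: (-1×0.112)² = 0.0125
  s term: (2×0.116)² = 0.0538
Total = 0.0753. Share from w = 0.00900/0.0753 = 0.120.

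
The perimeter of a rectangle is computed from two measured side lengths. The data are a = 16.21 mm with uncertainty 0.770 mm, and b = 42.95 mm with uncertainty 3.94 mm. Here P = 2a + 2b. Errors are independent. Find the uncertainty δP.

Sums and differences: (δP)² = Σ (cᵢ δxᵢ)².
  (2·δa)² = 2.37;  (2·δb)² = 62.1
δP = √(64.5) = 8.03 mm

8.03 mm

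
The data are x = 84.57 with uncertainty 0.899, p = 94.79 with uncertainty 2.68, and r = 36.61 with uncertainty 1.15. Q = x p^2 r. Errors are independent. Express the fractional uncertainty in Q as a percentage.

Products/powers → add relative errors in quadrature, weighted by exponent:
  (1·δx/x)² = (1×0.0106)² = 0.000113;  (2·δp/p)² = (2×0.0283)² = 0.00320;  (1·δr/r)² = (1×0.0314)² = 0.000987
δQ/Q = √(0.00430) = 0.0656

6.56%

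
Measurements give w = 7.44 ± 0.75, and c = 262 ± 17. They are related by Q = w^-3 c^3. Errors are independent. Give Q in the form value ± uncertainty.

43700 ± 15700

Q is a product of powers, so relative uncertainties combine in quadrature:
  (-3·δw/w)² = (-3×0.101)² = 0.0915;  (3·δc/c)² = (3×0.0649)² = 0.0379
δQ/Q = √(0.129) = 0.360
Q = 43700, so δQ = 0.360 × 43700 = 15700.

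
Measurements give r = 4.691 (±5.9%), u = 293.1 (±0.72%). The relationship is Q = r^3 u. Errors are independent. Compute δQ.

Products/powers → add relative errors in quadrature, weighted by exponent:
  (3·δr/r)² = (3×0.0590)² = 0.0313;  (1·δu/u)² = (1×0.00720)² = 5.18e-05
δQ/Q = √(0.0314) = 0.177
Q = 30260, so δQ = 0.177 × 30260 = 5360.

5360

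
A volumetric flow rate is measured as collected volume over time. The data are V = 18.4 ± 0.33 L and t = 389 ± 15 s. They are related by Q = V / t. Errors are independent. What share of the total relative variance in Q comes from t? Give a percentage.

82.2%

(δQ/Q)² = (1·δV/V)² + (-1·δt/t)²
  V term: (1×0.0179)² = 0.000322
  t term: (-1×0.0386)² = 0.00149
Total = 0.00181. Share from t = 0.00149/0.00181 = 0.822.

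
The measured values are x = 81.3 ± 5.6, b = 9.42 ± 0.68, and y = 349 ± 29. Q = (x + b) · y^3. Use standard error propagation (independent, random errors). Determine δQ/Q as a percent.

Let u = x + b = 90.7. δu = √(δx² + δb²) = √(31.4 + 0.462) = 5.64, so δu/u = 0.0622.
Q is then a monomial in u, y:
δQ/Q = √((δu/u)² + (3·δy/y)²) = √(0.00387 + 0.0621) = 0.257

25.7%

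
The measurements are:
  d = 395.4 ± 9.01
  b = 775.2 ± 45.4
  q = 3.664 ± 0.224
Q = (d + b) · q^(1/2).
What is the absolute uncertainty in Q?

112

Let u = d + b = 1171. δu = √(δd² + δb²) = √(81.2 + 2060) = 46.3, so δu/u = 0.0395.
Q is then a monomial in u, q:
δQ/Q = √((δu/u)² + (½·δq/q)²) = √(0.00156 + 0.000934) = 0.0500
Q = 2241, so δQ = 0.0500 × 2241 = 112.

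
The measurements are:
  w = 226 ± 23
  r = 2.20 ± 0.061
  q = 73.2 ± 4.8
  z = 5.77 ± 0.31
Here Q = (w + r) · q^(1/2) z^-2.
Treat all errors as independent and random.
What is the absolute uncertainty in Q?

Let u = w + r = 228. δu = √(δw² + δr²) = √(529 + 0.00372) = 23.0, so δu/u = 0.101.
Q is then a monomial in u, q, z:
δQ/Q = √((δu/u)² + (½·δq/q)² + (-2·δz/z)²) = √(0.0102 + 0.00107 + 0.0115) = 0.151
Q = 58.6, so δQ = 0.151 × 58.6 = 8.85.

8.85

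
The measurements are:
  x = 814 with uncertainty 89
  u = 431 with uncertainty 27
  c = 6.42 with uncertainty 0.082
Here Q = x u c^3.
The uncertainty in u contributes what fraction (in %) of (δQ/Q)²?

(δQ/Q)² = (1·δx/x)² + (1·δu/u)² + (3·δc/c)²
  x term: (1×0.109)² = 0.0120
  u term: (1×0.0626)² = 0.00392
  c term: (3×0.0128)² = 0.00147
Total = 0.0173. Share from u = 0.00392/0.0173 = 0.226.

22.6%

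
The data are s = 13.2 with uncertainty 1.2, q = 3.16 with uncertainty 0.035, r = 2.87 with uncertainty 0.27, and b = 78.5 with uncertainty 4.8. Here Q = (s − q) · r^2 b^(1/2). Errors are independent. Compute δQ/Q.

Let u = s − q = 10.0. δu = √(δs² + δq²) = √(1.44 + 0.00123) = 1.20, so δu/u = 0.120.
Q is then a monomial in u, r, b:
δQ/Q = √((δu/u)² + (2·δr/r)² + (½·δb/b)²) = √(0.0143 + 0.0354 + 0.000935) = 0.225

0.225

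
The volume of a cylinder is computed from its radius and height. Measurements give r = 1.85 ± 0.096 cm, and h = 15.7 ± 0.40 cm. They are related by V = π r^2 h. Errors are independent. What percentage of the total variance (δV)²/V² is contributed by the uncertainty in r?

(δV/V)² = (2·δr/r)² + (1·δh/h)²
  r term: (2×0.0519)² = 0.0108
  h term: (1×0.0255)² = 0.000649
Total = 0.0114. Share from r = 0.0108/0.0114 = 0.943.

94.3%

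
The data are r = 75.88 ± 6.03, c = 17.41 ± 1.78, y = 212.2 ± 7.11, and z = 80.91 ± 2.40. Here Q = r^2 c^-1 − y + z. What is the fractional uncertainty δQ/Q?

0.316

Let p = r^2·c^-1 = 330.7. δp/p = √((2·δr/r)² + (-1·δc/c)²) = √(0.0253 + 0.0105) = 0.189, so δp = 62.5.
Q = p − y + z: δQ = √(δp² + δy² + δz²) = √(3910 + 50.6 + 5.76) = 62.9
Q = 199.4, so δQ/Q = 62.9/199.4 = 0.316.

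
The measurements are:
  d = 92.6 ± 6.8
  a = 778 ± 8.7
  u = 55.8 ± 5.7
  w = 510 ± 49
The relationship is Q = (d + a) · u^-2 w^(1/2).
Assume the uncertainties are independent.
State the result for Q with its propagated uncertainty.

6.31 ± 1.33

Let h = d + a = 871. δh = √(δd² + δa²) = √(46.2 + 75.7) = 11.0, so δh/h = 0.0127.
Q is then a monomial in h, u, w:
δQ/Q = √((δh/h)² + (-2·δu/u)² + (½·δw/w)²) = √(0.000161 + 0.0417 + 0.00231) = 0.210
Q = 6.31, so δQ = 0.210 × 6.31 = 1.33.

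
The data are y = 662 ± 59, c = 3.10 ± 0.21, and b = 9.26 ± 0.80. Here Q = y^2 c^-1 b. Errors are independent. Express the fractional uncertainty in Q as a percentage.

Relative error in a monomial: (δQ/Q)² = Σ (nᵢ · δxᵢ/xᵢ)².
  (2·δy/y)² = (2×0.0891)² = 0.0318;  (-1·δc/c)² = (-1×0.0677)² = 0.00459;  (1·δb/b)² = (1×0.0864)² = 0.00746
δQ/Q = √(0.0438) = 0.209

20.9%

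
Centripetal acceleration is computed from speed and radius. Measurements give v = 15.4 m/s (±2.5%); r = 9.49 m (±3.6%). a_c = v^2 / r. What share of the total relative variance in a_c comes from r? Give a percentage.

34.1%

(δa_c/a_c)² = (2·δv/v)² + (-1·δr/r)²
  v term: (2×0.0250)² = 0.00250
  r term: (-1×0.0360)² = 0.00130
Total = 0.00380. Share from r = 0.00130/0.00380 = 0.341.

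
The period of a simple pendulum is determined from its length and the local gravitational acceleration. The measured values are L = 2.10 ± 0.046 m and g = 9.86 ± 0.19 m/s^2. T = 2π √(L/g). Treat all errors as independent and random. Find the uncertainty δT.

0.0423 s

T is a product of powers, so relative uncertainties combine in quadrature:
  (½·δL/L)² = (0.5×0.0219)² = 0.000120;  (−½·δg/g)² = (-0.5×0.0193)² = 9.28e-05
δT/T = √(0.000213) = 0.0146
T = 2.90 s, so δT = 0.0146 × 2.90 = 0.0423 s.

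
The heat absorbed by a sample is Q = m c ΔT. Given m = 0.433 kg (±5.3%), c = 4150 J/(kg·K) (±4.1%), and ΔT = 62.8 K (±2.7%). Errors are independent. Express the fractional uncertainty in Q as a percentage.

Q is a product of powers, so relative uncertainties combine in quadrature:
  (1·δm/m)² = (1×0.0530)² = 0.00281;  (1·δc/c)² = (1×0.0410)² = 0.00168;  (1·δΔT/ΔT)² = (1×0.0270)² = 0.000729
δQ/Q = √(0.00522) = 0.0722

7.22%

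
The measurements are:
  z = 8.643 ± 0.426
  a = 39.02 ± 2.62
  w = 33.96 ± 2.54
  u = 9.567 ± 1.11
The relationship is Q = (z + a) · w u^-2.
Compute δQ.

4.42

Let h = z + a = 47.66. δh = √(δz² + δa²) = √(0.181 + 6.86) = 2.65, so δh/h = 0.0557.
Q is then a monomial in h, w, u:
δQ/Q = √((δh/h)² + (1·δw/w)² + (-2·δu/u)²) = √(0.00310 + 0.00559 + 0.0538) = 0.250
Q = 17.68, so δQ = 0.250 × 17.68 = 4.42.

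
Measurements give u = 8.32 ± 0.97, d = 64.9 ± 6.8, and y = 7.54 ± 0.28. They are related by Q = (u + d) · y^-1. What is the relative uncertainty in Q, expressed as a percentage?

10.1%

Let w = u + d = 73.2. δw = √(δu² + δd²) = √(0.941 + 46.2) = 6.87, so δw/w = 0.0938.
Q is then a monomial in w, y:
δQ/Q = √((δw/w)² + (-1·δy/y)²) = √(0.00880 + 0.00138) = 0.101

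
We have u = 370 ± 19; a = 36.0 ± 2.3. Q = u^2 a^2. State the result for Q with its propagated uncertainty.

(1.77 ± 0.291) × 10^8

Products/powers → add relative errors in quadrature, weighted by exponent:
  (2·δu/u)² = (2×0.0514)² = 0.0105;  (2·δa/a)² = (2×0.0639)² = 0.0163
δQ/Q = √(0.0269) = 0.164
Q = 1.77e+08, so δQ = 0.164 × 1.77e+08 = 2.91e+07.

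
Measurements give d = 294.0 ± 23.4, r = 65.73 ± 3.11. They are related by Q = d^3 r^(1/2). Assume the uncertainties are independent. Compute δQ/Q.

Q is a product of powers, so relative uncertainties combine in quadrature:
  (3·δd/d)² = (3×0.0796)² = 0.0570;  (½·δr/r)² = (0.5×0.0473)² = 0.000560
δQ/Q = √(0.0576) = 0.240

0.240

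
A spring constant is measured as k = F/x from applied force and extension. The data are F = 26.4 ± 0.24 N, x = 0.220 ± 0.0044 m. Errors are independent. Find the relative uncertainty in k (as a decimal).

0.0220

Relative error in a monomial: (δk/k)² = Σ (nᵢ · δxᵢ/xᵢ)².
  (1·δF/F)² = (1×0.00909)² = 8.26e-05;  (-1·δx/x)² = (-1×0.0200)² = 0.000400
δk/k = √(0.000483) = 0.0220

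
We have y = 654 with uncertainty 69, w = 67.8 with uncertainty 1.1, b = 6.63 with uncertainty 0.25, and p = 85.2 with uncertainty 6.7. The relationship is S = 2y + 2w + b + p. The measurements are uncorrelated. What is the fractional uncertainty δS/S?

For a sum/difference, combine absolute errors in quadrature:
  (2·δy)² = 19000;  (2·δw)² = 4.84;  (δb)² = 0.0625;  (δp)² = 44.9
δS = √(19100) = 138
S = 1540, so δS/S = 138/1540 = 0.0900.

0.0900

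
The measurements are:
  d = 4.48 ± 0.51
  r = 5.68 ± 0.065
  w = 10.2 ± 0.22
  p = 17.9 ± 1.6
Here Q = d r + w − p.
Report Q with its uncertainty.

17.7 ± 3.33

Let h = d·r = 25.4. δh/h = √((1·δd/d)² + (1·δr/r)²) = √(0.0130 + 0.000131) = 0.114, so δh = 2.91.
Q = h + w − p: δQ = √(δh² + δw² + δp²) = √(8.48 + 0.0484 + 2.56) = 3.33
Q = 17.7.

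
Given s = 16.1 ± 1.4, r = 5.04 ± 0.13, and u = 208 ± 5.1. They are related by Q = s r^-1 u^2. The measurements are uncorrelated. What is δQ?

Products/powers → add relative errors in quadrature, weighted by exponent:
  (1·δs/s)² = (1×0.0870)² = 0.00756;  (-1·δr/r)² = (-1×0.0258)² = 0.000665;  (2·δu/u)² = (2×0.0245)² = 0.00240
δQ/Q = √(0.0106) = 0.103
Q = 1.38e+05, so δQ = 0.103 × 1.38e+05 = 14300.

14300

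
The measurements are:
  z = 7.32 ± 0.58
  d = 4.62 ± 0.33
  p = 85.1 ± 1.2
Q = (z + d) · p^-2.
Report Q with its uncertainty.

Let u = z + d = 11.9. δu = √(δz² + δd²) = √(0.336 + 0.109) = 0.667, so δu/u = 0.0559.
Q is then a monomial in u, p:
δQ/Q = √((δu/u)² + (-2·δp/p)²) = √(0.00312 + 0.000795) = 0.0626
Q = 0.00165, so δQ = 0.0626 × 0.00165 = 0.000103.

0.00165 ± 0.000103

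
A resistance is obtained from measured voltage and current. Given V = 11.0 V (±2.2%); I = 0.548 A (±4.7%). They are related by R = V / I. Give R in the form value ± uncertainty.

Relative error in a monomial: (δR/R)² = Σ (nᵢ · δxᵢ/xᵢ)².
  (1·δV/V)² = (1×0.0220)² = 0.000484;  (-1·δI/I)² = (-1×0.0470)² = 0.00221
δR/R = √(0.00269) = 0.0519
R = 20.1 Ω, so δR = 0.0519 × 20.1 = 1.04 Ω.

20.1 ± 1.04 Ω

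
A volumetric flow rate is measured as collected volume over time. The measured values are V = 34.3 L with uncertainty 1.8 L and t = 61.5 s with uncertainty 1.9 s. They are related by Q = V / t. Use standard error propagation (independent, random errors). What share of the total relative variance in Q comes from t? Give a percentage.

(δQ/Q)² = (1·δV/V)² + (-1·δt/t)²
  V term: (1×0.0525)² = 0.00275
  t term: (-1×0.0309)² = 0.000954
Total = 0.00371. Share from t = 0.000954/0.00371 = 0.257.

25.7%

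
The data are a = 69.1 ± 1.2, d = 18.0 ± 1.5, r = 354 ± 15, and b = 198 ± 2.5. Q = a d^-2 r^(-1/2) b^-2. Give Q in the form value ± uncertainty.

(2.89 ± 0.494) × 10^-7

For a monomial Q ∝ a, d^-2, r^(-1/2), b^-2, fractional errors add in quadrature:
  (1·δa/a)² = (1×0.0174)² = 0.000302;  (-2·δd/d)² = (-2×0.0833)² = 0.0278;  (−½·δr/r)² = (-0.5×0.0424)² = 0.000449;  (-2·δb/b)² = (-2×0.0126)² = 0.000638
δQ/Q = √(0.0292) = 0.171
Q = 2.89e-07, so δQ = 0.171 × 2.89e-07 = 4.94e-08.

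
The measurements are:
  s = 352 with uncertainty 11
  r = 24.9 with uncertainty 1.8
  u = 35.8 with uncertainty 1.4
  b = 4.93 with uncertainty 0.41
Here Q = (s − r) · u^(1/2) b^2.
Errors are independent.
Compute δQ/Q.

Let w = s − r = 327. δw = √(δs² + δr²) = √(121 + 3.24) = 11.1, so δw/w = 0.0341.
Q is then a monomial in w, u, b:
δQ/Q = √((δw/w)² + (½·δu/u)² + (2·δb/b)²) = √(0.00116 + 0.000382 + 0.0277) = 0.171

0.171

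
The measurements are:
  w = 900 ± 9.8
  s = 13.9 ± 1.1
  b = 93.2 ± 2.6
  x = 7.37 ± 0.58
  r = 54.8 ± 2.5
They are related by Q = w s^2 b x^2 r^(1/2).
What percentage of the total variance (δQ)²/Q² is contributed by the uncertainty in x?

(δQ/Q)² = (1·δw/w)² + (2·δs/s)² + (1·δb/b)² + (2·δx/x)² + (½·δr/r)²
  w term: (1×0.0109)² = 0.000119
  s term: (2×0.0791)² = 0.0251
  b term: (1×0.0279)² = 0.000778
  x term: (2×0.0787)² = 0.0248
  r term: (0.5×0.0456)² = 0.000520
Total = 0.0512. Share from x = 0.0248/0.0512 = 0.483.

48.3%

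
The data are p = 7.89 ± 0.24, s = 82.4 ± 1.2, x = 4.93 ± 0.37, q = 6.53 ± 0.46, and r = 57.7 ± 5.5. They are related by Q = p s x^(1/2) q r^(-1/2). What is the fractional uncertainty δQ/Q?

Each factor contributes (exponent × relative error)² to (δQ/Q)²:
  (1·δp/p)² = (1×0.0304)² = 0.000925;  (1·δs/s)² = (1×0.0146)² = 0.000212;  (½·δx/x)² = (0.5×0.0751)² = 0.00141;  (1·δq/q)² = (1×0.0704)² = 0.00496;  (−½·δr/r)² = (-0.5×0.0953)² = 0.00227
δQ/Q = √(0.00978) = 0.0989

0.0989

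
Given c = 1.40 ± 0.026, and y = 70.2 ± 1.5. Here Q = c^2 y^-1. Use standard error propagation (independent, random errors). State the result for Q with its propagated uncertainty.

Relative error in a monomial: (δQ/Q)² = Σ (nᵢ · δxᵢ/xᵢ)².
  (2·δc/c)² = (2×0.0186)² = 0.00138;  (-1·δy/y)² = (-1×0.0214)² = 0.000457
δQ/Q = √(0.00184) = 0.0429
Q = 0.0279, so δQ = 0.0429 × 0.0279 = 0.00120.

0.0279 ± 0.00120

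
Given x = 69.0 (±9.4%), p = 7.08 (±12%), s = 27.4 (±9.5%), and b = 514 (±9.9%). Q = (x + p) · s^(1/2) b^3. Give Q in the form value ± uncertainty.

Let u = x + p = 76.1. δu = √(δx² + δp²) = √(42.1 + 0.722) = 6.54, so δu/u = 0.0860.
Q is then a monomial in u, s, b:
δQ/Q = √((δu/u)² + (½·δs/s)² + (3·δb/b)²) = √(0.00739 + 0.00226 + 0.0882) = 0.313
Q = 5.41e+10, so δQ = 0.313 × 5.41e+10 = 1.69e+10.

(5.41 ± 1.69) × 10^10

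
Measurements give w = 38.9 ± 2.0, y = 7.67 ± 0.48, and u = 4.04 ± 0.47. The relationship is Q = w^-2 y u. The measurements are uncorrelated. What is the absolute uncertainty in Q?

0.00343

For a monomial Q ∝ w^-2, y, u, fractional errors add in quadrature:
  (-2·δw/w)² = (-2×0.0514)² = 0.0106;  (1·δy/y)² = (1×0.0626)² = 0.00392;  (1·δu/u)² = (1×0.116)² = 0.0135
δQ/Q = √(0.0280) = 0.167
Q = 0.0205, so δQ = 0.167 × 0.0205 = 0.00343.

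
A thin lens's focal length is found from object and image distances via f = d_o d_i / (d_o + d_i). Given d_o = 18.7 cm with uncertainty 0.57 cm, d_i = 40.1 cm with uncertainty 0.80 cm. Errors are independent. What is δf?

0.277 cm

∂f/∂d_o = (d_i/(d_o+d_i))² = 0.465;  ∂f/∂d_i = (d_o/(d_o+d_i))² = 0.101
δf = √((∂f/∂d_o · δd_o)² + (∂f/∂d_i · δd_i)²) = √(0.0703 + 0.00655) = 0.277 cm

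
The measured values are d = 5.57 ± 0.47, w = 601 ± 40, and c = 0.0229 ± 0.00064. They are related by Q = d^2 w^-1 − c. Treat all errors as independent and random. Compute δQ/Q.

Let p = d^2·w^-1 = 0.0516. δp/p = √((2·δd/d)² + (-1·δw/w)²) = √(0.0285 + 0.00443) = 0.181, so δp = 0.00936.
Q = p − c: δQ = √(δp² + δc²) = √(8.77e-05 + 4.1e-07) = 0.00939
Q = 0.0287, so δQ/Q = 0.00939/0.0287 = 0.327.

0.327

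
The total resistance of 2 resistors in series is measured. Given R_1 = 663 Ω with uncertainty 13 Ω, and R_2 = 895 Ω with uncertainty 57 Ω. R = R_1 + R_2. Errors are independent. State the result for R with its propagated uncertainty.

1560 ± 58.5 Ω

Sums and differences: (δR)² = Σ (cᵢ δxᵢ)².
  (δR_1)² = 169;  (δR_2)² = 3250
δR = √(3420) = 58.5 Ω
R = 1560 Ω.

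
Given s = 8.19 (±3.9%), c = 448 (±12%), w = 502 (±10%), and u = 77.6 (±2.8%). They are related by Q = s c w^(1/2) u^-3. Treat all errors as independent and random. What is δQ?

0.0281

Since Q is a product/quotient, work with relative uncertainties:
  (1·δs/s)² = (1×0.0390)² = 0.00152;  (1·δc/c)² = (1×0.120)² = 0.0144;  (½·δw/w)² = (0.5×0.100)² = 0.00250;  (-3·δu/u)² = (-3×0.0280)² = 0.00706
δQ/Q = √(0.0255) = 0.160
Q = 0.176, so δQ = 0.160 × 0.176 = 0.0281.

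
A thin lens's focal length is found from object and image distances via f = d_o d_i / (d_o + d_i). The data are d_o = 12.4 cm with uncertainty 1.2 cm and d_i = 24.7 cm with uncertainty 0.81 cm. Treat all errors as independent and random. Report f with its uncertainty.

∂f/∂d_o = (d_i/(d_o+d_i))² = 0.443;  ∂f/∂d_i = (d_o/(d_o+d_i))² = 0.112
δf = √((∂f/∂d_o · δd_o)² + (∂f/∂d_i · δd_i)²) = √(0.283 + 0.00819) = 0.540 cm
f = 8.26 cm.

8.26 ± 0.540 cm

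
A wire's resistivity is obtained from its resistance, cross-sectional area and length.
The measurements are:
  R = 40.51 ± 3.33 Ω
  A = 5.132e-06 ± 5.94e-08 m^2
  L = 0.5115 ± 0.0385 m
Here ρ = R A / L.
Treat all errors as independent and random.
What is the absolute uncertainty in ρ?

Relative error in a monomial: (δρ/ρ)² = Σ (nᵢ · δxᵢ/xᵢ)².
  (1·δR/R)² = (1×0.0822)² = 0.00676;  (1·δA/A)² = (1×0.0116)² = 0.000134;  (-1·δL/L)² = (-1×0.0753)² = 0.00567
δρ/ρ = √(0.0126) = 0.112
ρ = 0.0004064 Ω·m, so δρ = 0.112 × 0.0004064 = 4.55e-05 Ω·m.

4.55e-05 Ω·m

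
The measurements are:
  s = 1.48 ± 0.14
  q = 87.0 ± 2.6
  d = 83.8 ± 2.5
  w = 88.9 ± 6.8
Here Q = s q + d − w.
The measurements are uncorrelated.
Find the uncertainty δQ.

Let p = s·q = 129. δp/p = √((1·δs/s)² + (1·δq/q)²) = √(0.00895 + 0.000893) = 0.0992, so δp = 12.8.
Q = p + d − w: δQ = √(δp² + δd² + δw²) = √(163 + 6.25 + 46.2) = 14.7

14.7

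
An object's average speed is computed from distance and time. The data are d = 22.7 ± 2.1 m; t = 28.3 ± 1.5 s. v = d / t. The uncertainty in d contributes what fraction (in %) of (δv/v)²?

75.3%

(δv/v)² = (1·δd/d)² + (-1·δt/t)²
  d term: (1×0.0925)² = 0.00856
  t term: (-1×0.0530)² = 0.00281
Total = 0.0114. Share from d = 0.00856/0.0114 = 0.753.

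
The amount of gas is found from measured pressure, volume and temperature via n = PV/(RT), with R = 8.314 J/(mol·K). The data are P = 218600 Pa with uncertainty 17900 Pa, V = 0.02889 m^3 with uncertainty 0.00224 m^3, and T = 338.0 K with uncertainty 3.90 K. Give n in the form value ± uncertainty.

2.247 ± 0.255 mol

For a monomial n ∝ P, V, T^-1, fractional errors add in quadrature:
  (1·δP/P)² = (1×0.0819)² = 0.00671;  (1·δV/V)² = (1×0.0775)² = 0.00601;  (-1·δT/T)² = (-1×0.0115)² = 0.000133
δn/n = √(0.0128) = 0.113
n = 2.247 mol, so δn = 0.113 × 2.247 = 0.255 mol.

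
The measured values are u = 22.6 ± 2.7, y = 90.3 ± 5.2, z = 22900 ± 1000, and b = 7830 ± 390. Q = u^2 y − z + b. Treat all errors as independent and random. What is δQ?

Let p = u^2·y = 46100. δp/p = √((2·δu/u)² + (1·δy/y)²) = √(0.0571 + 0.00332) = 0.246, so δp = 11300.
Q = p − z + b: δQ = √(δp² + δz² + δb²) = √(1.28e+08 + 1e+06 + 1.52e+05) = 11400

11400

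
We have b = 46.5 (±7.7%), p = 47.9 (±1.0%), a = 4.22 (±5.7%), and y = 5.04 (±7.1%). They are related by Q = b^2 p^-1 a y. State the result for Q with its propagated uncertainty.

960 ± 172

For a monomial Q ∝ b^2, p^-1, a, y, fractional errors add in quadrature:
  (2·δb/b)² = (2×0.0770)² = 0.0237;  (-1·δp/p)² = (-1×0.0100)² = 0.000100;  (1·δa/a)² = (1×0.0570)² = 0.00325;  (1·δy/y)² = (1×0.0710)² = 0.00504
δQ/Q = √(0.0321) = 0.179
Q = 960, so δQ = 0.179 × 960 = 172.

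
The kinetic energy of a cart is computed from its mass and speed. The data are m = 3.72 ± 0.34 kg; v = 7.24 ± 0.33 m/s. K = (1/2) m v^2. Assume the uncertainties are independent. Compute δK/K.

Products/powers → add relative errors in quadrature, weighted by exponent:
  (1·δm/m)² = (1×0.0914)² = 0.00835;  (2·δv/v)² = (2×0.0456)² = 0.00831
δK/K = √(0.0167) = 0.129

0.129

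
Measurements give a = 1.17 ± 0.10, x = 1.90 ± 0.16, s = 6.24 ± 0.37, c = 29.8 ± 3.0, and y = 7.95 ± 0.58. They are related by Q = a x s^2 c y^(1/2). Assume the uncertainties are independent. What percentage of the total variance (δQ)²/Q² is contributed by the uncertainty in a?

(δQ/Q)² = (1·δa/a)² + (1·δx/x)² + (2·δs/s)² + (1·δc/c)² + (½·δy/y)²
  a term: (1×0.0855)² = 0.00731
  x term: (1×0.0842)² = 0.00709
  s term: (2×0.0593)² = 0.0141
  c term: (1×0.101)² = 0.0101
  y term: (0.5×0.0730)² = 0.00133
Total = 0.0399. Share from a = 0.00731/0.0399 = 0.183.

18.3%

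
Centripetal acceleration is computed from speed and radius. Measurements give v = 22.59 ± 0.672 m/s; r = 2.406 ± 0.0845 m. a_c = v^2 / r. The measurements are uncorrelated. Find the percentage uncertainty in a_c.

For a monomial a_c ∝ v^2, r^-1, fractional errors add in quadrature:
  (2·δv/v)² = (2×0.0297)² = 0.00354;  (-1·δr/r)² = (-1×0.0351)² = 0.00123
δa_c/a_c = √(0.00477) = 0.0691

6.91%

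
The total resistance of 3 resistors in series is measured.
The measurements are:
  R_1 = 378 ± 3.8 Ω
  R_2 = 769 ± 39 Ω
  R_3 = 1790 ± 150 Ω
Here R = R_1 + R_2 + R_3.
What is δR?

155 Ω

Absolute uncertainties add in quadrature for a linear combination:
  (δR_1)² = 14.4;  (δR_2)² = 1520;  (δR_3)² = 22500
δR = √(24000) = 155 Ω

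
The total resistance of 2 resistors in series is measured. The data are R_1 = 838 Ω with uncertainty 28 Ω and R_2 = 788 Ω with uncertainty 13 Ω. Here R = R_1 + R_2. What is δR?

30.9 Ω

Absolute uncertainties add in quadrature for a linear combination:
  (δR_1)² = 784;  (δR_2)² = 169
δR = √(953) = 30.9 Ω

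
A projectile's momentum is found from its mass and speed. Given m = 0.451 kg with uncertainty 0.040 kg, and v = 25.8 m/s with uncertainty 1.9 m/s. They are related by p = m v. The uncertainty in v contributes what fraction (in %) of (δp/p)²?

(δp/p)² = (1·δm/m)² + (1·δv/v)²
  m term: (1×0.0887)² = 0.00787
  v term: (1×0.0736)² = 0.00542
Total = 0.0133. Share from v = 0.00542/0.0133 = 0.408.

40.8%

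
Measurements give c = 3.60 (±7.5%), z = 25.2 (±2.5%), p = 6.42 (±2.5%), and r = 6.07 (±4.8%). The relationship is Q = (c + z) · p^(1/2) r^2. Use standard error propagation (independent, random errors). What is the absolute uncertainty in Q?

Let u = c + z = 28.8. δu = √(δc² + δz²) = √(0.0729 + 0.397) = 0.685, so δu/u = 0.0238.
Q is then a monomial in u, p, r:
δQ/Q = √((δu/u)² + (½·δp/p)² + (2·δr/r)²) = √(0.000566 + 0.000156 + 0.00922) = 0.0997
Q = 2690, so δQ = 0.0997 × 2690 = 268.

268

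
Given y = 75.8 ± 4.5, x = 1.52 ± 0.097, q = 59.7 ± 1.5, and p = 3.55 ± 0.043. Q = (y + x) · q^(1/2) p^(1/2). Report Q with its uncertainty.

Let u = y + x = 77.3. δu = √(δy² + δx²) = √(20.2 + 0.00941) = 4.50, so δu/u = 0.0582.
Q is then a monomial in u, q, p:
δQ/Q = √((δu/u)² + (½·δq/q)² + (½·δp/p)²) = √(0.00339 + 0.000158 + 3.67e-05) = 0.0599
Q = 1130, so δQ = 0.0599 × 1130 = 67.4.

1130 ± 67.4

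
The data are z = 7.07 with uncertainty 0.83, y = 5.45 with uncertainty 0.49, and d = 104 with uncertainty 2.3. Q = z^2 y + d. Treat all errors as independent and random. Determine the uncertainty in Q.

68.5

Let p = z^2·y = 272. δp/p = √((2·δz/z)² + (1·δy/y)²) = √(0.0551 + 0.00808) = 0.251, so δp = 68.5.
Q = p + d: δQ = √(δp² + δd²) = √(4690 + 5.29) = 68.5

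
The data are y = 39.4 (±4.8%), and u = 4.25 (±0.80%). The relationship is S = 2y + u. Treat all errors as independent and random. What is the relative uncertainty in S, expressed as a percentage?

S is a linear combination, so absolute uncertainties add in quadrature:
  (2·δy)² = 14.3;  (δu)² = 0.00116
δS = √(14.3) = 3.78
S = 83.0, so δS/S = 3.78/83.0 = 0.0455.

4.55%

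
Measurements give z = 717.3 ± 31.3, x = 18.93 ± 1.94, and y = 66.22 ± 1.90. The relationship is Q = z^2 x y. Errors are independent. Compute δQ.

8.88e+07

Q is a product of powers, so relative uncertainties combine in quadrature:
  (2·δz/z)² = (2×0.0436)² = 0.00762;  (1·δx/x)² = (1×0.102)² = 0.0105;  (1·δy/y)² = (1×0.0287)² = 0.000823
δQ/Q = √(0.0189) = 0.138
Q = 6.45e+08, so δQ = 0.138 × 6.45e+08 = 8.88e+07.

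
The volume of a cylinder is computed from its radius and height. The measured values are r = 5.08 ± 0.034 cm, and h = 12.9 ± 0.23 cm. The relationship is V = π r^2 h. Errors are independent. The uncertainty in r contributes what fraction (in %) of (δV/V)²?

36.0%

(δV/V)² = (2·δr/r)² + (1·δh/h)²
  r term: (2×0.00669)² = 0.000179
  h term: (1×0.0178)² = 0.000318
Total = 0.000497. Share from r = 0.000179/0.000497 = 0.360.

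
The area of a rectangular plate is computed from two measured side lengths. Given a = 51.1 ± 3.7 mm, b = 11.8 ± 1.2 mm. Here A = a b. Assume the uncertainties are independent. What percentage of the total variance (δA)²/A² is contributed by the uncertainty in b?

66.4%

(δA/A)² = (1·δa/a)² + (1·δb/b)²
  a term: (1×0.0724)² = 0.00524
  b term: (1×0.102)² = 0.0103
Total = 0.0156. Share from b = 0.0103/0.0156 = 0.664.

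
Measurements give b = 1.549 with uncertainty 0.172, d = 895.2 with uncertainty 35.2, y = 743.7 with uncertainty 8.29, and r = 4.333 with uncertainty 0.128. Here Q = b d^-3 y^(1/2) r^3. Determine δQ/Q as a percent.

For a monomial Q ∝ b, d^-3, y^(1/2), r^3, fractional errors add in quadrature:
  (1·δb/b)² = (1×0.111)² = 0.0123;  (-3·δd/d)² = (-3×0.0393)² = 0.0139;  (½·δy/y)² = (0.5×0.0111)² = 3.11e-05;  (3·δr/r)² = (3×0.0295)² = 0.00785
δQ/Q = √(0.0341) = 0.185

18.5%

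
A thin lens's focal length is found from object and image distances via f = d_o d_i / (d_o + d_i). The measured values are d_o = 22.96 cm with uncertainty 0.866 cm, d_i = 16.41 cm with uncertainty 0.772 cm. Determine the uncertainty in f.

∂f/∂d_o = (d_i/(d_o+d_i))² = 0.174;  ∂f/∂d_i = (d_o/(d_o+d_i))² = 0.340
δf = √((∂f/∂d_o · δd_o)² + (∂f/∂d_i · δd_i)²) = √(0.0226 + 0.0689) = 0.303 cm

0.303 cm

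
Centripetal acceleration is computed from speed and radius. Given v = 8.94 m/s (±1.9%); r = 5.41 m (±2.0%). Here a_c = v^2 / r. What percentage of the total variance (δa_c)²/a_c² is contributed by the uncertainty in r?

(δa_c/a_c)² = (2·δv/v)² + (-1·δr/r)²
  v term: (2×0.0190)² = 0.00144
  r term: (-1×0.0200)² = 0.000400
Total = 0.00184. Share from r = 0.000400/0.00184 = 0.217.

21.7%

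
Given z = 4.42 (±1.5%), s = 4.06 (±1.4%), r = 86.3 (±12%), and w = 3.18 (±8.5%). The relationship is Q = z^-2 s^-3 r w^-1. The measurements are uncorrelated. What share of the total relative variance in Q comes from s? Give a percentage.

7.26%

(δQ/Q)² = (-2·δz/z)² + (-3·δs/s)² + (1·δr/r)² + (-1·δw/w)²
  z term: (-2×0.0150)² = 0.000900
  s term: (-3×0.0140)² = 0.00176
  r term: (1×0.120)² = 0.0144
  w term: (-1×0.0850)² = 0.00723
Total = 0.0243. Share from s = 0.00176/0.0243 = 0.0726.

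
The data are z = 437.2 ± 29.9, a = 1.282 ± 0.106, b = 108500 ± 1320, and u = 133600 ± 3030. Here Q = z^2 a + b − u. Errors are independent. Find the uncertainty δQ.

39300

Let p = z^2·a = 245000. δp/p = √((2·δz/z)² + (1·δa/a)²) = √(0.0187 + 0.00684) = 0.160, so δp = 39200.
Q = p + b − u: δQ = √(δp² + δb² + δu²) = √(1.53e+09 + 1.74e+06 + 9.18e+06) = 39300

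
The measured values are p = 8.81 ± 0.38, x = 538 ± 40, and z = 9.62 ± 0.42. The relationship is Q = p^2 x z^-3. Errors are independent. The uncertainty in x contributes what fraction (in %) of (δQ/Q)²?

18.3%

(δQ/Q)² = (2·δp/p)² + (1·δx/x)² + (-3·δz/z)²
  p term: (2×0.0431)² = 0.00744
  x term: (1×0.0743)² = 0.00553
  z term: (-3×0.0437)² = 0.0172
Total = 0.0301. Share from x = 0.00553/0.0301 = 0.183.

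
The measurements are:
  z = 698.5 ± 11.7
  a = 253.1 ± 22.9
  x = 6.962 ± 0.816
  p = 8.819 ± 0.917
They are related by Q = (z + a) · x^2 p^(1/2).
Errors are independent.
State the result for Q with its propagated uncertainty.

137000 ± 33100

Let u = z + a = 951.6. δu = √(δz² + δa²) = √(137 + 524) = 25.7, so δu/u = 0.0270.
Q is then a monomial in u, x, p:
δQ/Q = √((δu/u)² + (2·δx/x)² + (½·δp/p)²) = √(0.000730 + 0.0550 + 0.00270) = 0.242
Q = 137000, so δQ = 0.242 × 137000 = 33100.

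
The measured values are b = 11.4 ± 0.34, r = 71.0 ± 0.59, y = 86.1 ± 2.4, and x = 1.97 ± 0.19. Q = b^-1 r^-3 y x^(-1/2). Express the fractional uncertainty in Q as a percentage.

6.79%

For a monomial Q ∝ b^-1, r^-3, y, x^(-1/2), fractional errors add in quadrature:
  (-1·δb/b)² = (-1×0.0298)² = 0.000890;  (-3·δr/r)² = (-3×0.00831)² = 0.000621;  (1·δy/y)² = (1×0.0279)² = 0.000777;  (−½·δx/x)² = (-0.5×0.0964)² = 0.00233
δQ/Q = √(0.00461) = 0.0679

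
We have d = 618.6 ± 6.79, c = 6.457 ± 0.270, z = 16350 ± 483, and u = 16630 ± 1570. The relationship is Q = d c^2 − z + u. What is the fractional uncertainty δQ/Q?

Let p = d·c^2 = 25790. δp/p = √((1·δd/d)² + (2·δc/c)²) = √(0.000120 + 0.00699) = 0.0843, so δp = 2180.
Q = p − z + u: δQ = √(δp² + δz² + δu²) = √(4.73e+06 + 2.33e+05 + 2.46e+06) = 2730
Q = 26070, so δQ/Q = 2730/26070 = 0.105.

0.105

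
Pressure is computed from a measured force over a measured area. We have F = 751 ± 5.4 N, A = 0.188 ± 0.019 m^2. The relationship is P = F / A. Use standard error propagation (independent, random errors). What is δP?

P is a product of powers, so relative uncertainties combine in quadrature:
  (1·δF/F)² = (1×0.00719)² = 5.17e-05;  (-1·δA/A)² = (-1×0.101)² = 0.0102
δP/P = √(0.0103) = 0.101
P = 3990 Pa, so δP = 0.101 × 3990 = 405 Pa.

405 Pa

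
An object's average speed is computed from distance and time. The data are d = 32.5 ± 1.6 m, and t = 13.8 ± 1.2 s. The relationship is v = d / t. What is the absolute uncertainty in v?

0.235 m/s

Since v is a product/quotient, work with relative uncertainties:
  (1·δd/d)² = (1×0.0492)² = 0.00242;  (-1·δt/t)² = (-1×0.0870)² = 0.00756
δv/v = √(0.00999) = 0.0999
v = 2.36 m/s, so δv = 0.0999 × 2.36 = 0.235 m/s.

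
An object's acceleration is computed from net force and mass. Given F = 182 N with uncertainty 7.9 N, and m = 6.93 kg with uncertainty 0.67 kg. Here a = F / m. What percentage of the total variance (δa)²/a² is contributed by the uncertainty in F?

(δa/a)² = (1·δF/F)² + (-1·δm/m)²
  F term: (1×0.0434)² = 0.00188
  m term: (-1×0.0967)² = 0.00935
Total = 0.0112. Share from F = 0.00188/0.0112 = 0.168.

16.8%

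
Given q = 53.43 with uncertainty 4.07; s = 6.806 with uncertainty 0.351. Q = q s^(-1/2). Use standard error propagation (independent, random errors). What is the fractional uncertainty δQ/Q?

0.0804

Since Q is a product/quotient, work with relative uncertainties:
  (1·δq/q)² = (1×0.0762)² = 0.00580;  (−½·δs/s)² = (-0.5×0.0516)² = 0.000665
δQ/Q = √(0.00647) = 0.0804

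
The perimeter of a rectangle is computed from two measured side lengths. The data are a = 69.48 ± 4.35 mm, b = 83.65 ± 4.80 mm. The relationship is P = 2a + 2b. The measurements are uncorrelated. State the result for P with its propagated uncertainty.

For a sum/difference, combine absolute errors in quadrature:
  (2·δa)² = 75.7;  (2·δb)² = 92.2
δP = √(168) = 13.0 mm
P = 306.3 mm.

306.3 ± 13.0 mm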